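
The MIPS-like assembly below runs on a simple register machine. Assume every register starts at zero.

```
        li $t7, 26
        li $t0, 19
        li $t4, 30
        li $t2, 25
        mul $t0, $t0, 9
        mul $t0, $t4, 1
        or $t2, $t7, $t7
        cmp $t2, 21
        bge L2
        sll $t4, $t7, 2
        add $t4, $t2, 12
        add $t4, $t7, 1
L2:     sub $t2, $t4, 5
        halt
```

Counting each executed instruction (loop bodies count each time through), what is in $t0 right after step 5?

171

after li $t7, 26: $t7=26
after li $t0, 19: $t0=19
after li $t4, 30: $t4=30
after li $t2, 25: $t2=25
after mul $t0, $t0, 9: $t0=19*9=171
After step 5: $t0 = 171.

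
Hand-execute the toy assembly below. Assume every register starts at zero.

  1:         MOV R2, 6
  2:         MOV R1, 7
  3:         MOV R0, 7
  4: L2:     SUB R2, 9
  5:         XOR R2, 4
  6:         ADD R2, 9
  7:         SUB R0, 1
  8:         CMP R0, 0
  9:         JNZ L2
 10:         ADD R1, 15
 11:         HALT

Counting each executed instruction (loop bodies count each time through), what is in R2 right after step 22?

-7

after MOV R2, 6: R2=6
after MOV R1, 7: R1=7
after MOV R0, 7: R0=7
after SUB R2, 9: R2=6-9=-3
after XOR R2, 4: R2=(-3)^4=-7
after ADD R2, 9: R2=(-7)+9=2
after SUB R0, 1: R0=7-1=6
CMP R0, 0  (cmp 6,0)
JNZ L2: taken
after SUB R2, 9: R2=2-9=-7
after XOR R2, 4: R2=(-7)^4=-3
after ADD R2, 9: R2=(-3)+9=6
after SUB R0, 1: R0=6-1=5
CMP R0, 0  (cmp 5,0)
JNZ L2: taken
after SUB R2, 9: R2=6-9=-3
after XOR R2, 4: R2=(-3)^4=-7
after ADD R2, 9: R2=(-7)+9=2
after SUB R0, 1: R0=5-1=4
CMP R0, 0  (cmp 4,0)
JNZ L2: taken
after SUB R2, 9: R2=2-9=-7
After step 22: R2 = -7.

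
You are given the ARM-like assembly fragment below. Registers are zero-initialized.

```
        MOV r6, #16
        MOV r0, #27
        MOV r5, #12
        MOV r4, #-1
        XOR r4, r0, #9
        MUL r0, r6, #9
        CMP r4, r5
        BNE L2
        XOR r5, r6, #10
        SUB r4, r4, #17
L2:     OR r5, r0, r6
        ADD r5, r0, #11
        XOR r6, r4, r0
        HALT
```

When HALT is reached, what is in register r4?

r6=16
r0=27
r5=12
r4=-1
r4=27^9=18
r0=16*9=144
CMP r4, r5  (cmp 18,12)
BNE L2: taken
r5=144|16=144
r5=144+11=155
r6=18^144=130
halt.

18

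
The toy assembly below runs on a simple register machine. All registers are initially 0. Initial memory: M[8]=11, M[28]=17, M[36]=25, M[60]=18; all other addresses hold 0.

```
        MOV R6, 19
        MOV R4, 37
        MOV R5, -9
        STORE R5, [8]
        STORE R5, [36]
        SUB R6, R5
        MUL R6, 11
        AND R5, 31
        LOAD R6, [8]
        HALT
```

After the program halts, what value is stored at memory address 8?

R6=19
R4=37
R5=-9
STORE R5, [8] → M[8]=-9
STORE R5, [36] → M[36]=-9
R6=19-(-9)=28
R6=28*11=308
R5=(-9)&31=23
R6=M[8]=-9
halt.

-9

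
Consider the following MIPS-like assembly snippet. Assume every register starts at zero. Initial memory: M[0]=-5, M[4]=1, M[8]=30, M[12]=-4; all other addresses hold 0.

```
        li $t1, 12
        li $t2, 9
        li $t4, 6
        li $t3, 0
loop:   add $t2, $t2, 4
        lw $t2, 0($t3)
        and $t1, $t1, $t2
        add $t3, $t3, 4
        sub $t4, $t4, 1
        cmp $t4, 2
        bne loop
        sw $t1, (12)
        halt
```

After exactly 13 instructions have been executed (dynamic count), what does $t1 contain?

after li $t1, 12: $t1=12
after li $t2, 9: $t2=9
after li $t4, 6: $t4=6
after li $t3, 0: $t3=0
after add $t2, $t2, 4: $t2=9+4=13
after lw $t2, 0($t3): $t2=M[0]=-5
after and $t1, $t1, $t2: $t1=12&(-5)=8
after add $t3, $t3, 4: $t3=0+4=4
after sub $t4, $t4, 1: $t4=6-1=5
cmp $t4, 2  (cmp 5,2)
bne loop: taken
after add $t2, $t2, 4: $t2=(-5)+4=-1
after lw $t2, 0($t3): $t2=M[4]=1
After step 13: $t1 = 8.

8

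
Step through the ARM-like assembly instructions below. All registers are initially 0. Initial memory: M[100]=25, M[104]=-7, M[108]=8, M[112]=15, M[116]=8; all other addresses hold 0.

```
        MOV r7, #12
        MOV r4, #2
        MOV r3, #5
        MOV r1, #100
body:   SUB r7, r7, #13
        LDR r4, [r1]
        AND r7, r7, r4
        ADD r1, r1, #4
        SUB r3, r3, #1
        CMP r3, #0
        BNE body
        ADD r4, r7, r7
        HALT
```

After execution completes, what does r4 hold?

r7=12
r4=2
r3=5
r1=100
r7=12-13=-1
r4=M[100]=25
r7=(-1)&25=25
r1=100+4=104
r3=5-1=4
CMP r3, #0  (cmp 4,0)
BNE body: taken
r7=25-13=12
r4=M[104]=-7
r7=12&(-7)=8
r1=104+4=108
r3=4-1=3
CMP r3, #0  (cmp 3,0)
BNE body: taken
r7=8-13=-5
r4=M[108]=8
r7=(-5)&8=8
r1=108+4=112
r3=3-1=2
CMP r3, #0  (cmp 2,0)
BNE body: taken
r7=8-13=-5
r4=M[112]=15
r7=(-5)&15=11
r1=112+4=116
r3=2-1=1
CMP r3, #0  (cmp 1,0)
BNE body: taken
r7=11-13=-2
r4=M[116]=8
r7=(-2)&8=8
r1=116+4=120
r3=1-1=0
CMP r3, #0  (cmp 0,0)
BNE body: not taken
r4=8+8=16
halt.

16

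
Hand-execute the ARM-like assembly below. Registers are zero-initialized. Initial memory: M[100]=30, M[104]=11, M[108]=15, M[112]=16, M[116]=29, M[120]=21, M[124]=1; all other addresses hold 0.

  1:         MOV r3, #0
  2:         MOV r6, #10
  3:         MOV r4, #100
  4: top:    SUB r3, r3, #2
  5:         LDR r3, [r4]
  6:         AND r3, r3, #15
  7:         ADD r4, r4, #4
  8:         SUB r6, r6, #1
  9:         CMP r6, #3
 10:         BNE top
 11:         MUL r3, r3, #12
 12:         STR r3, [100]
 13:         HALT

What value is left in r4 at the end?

MOV r3, #0 → r3=0
MOV r6, #10 → r6=10
MOV r4, #100 → r4=100
SUB r3, r3, #2 → r3=0-2=-2
LDR r3, [r4] → r3=M[100]=30
AND r3, r3, #15 → r3=30&15=14
ADD r4, r4, #4 → r4=100+4=104
SUB r6, r6, #1 → r6=10-1=9
CMP r6, #3  (cmp 9,3)
BNE top: taken
SUB r3, r3, #2 → r3=14-2=12
LDR r3, [r4] → r3=M[104]=11
AND r3, r3, #15 → r3=11&15=11
ADD r4, r4, #4 → r4=104+4=108
SUB r6, r6, #1 → r6=9-1=8
CMP r6, #3  (cmp 8,3)
BNE top: taken
SUB r3, r3, #2 → r3=11-2=9
LDR r3, [r4] → r3=M[108]=15
AND r3, r3, #15 → r3=15&15=15
ADD r4, r4, #4 → r4=108+4=112
SUB r6, r6, #1 → r6=8-1=7
CMP r6, #3  (cmp 7,3)
BNE top: taken
SUB r3, r3, #2 → r3=15-2=13
LDR r3, [r4] → r3=M[112]=16
AND r3, r3, #15 → r3=16&15=0
ADD r4, r4, #4 → r4=112+4=116
SUB r6, r6, #1 → r6=7-1=6
CMP r6, #3  (cmp 6,3)
BNE top: taken
SUB r3, r3, #2 → r3=0-2=-2
LDR r3, [r4] → r3=M[116]=29
AND r3, r3, #15 → r3=29&15=13
ADD r4, r4, #4 → r4=116+4=120
SUB r6, r6, #1 → r6=6-1=5
CMP r6, #3  (cmp 5,3)
BNE top: taken
SUB r3, r3, #2 → r3=13-2=11
LDR r3, [r4] → r3=M[120]=21
AND r3, r3, #15 → r3=21&15=5
ADD r4, r4, #4 → r4=120+4=124
SUB r6, r6, #1 → r6=5-1=4
CMP r6, #3  (cmp 4,3)
BNE top: taken
SUB r3, r3, #2 → r3=5-2=3
LDR r3, [r4] → r3=M[124]=1
AND r3, r3, #15 → r3=1&15=1
ADD r4, r4, #4 → r4=124+4=128
SUB r6, r6, #1 → r6=4-1=3
CMP r6, #3  (cmp 3,3)
BNE top: not taken
MUL r3, r3, #12 → r3=1*12=12
STR r3, [100] → M[100]=12
halt.

128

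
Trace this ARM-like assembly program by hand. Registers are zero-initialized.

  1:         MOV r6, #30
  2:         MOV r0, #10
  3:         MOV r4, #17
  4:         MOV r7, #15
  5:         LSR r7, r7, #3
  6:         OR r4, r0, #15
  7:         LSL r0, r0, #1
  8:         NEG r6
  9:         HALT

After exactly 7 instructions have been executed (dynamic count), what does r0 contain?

after MOV r6, #30: r6=30
after MOV r0, #10: r0=10
after MOV r4, #17: r4=17
after MOV r7, #15: r7=15
after LSR r7, r7, #3: r7=15>>3=1
after OR r4, r0, #15: r4=10|15=15
after LSL r0, r0, #1: r0=10<<1=20
After step 7: r0 = 20.

20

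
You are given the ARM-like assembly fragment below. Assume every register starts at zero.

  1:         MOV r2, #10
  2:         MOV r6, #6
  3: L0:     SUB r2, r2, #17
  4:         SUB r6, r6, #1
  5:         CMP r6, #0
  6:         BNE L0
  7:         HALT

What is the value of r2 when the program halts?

-92

r2=10
r6=6
r2=10-17=-7
r6=6-1=5
CMP r6, #0  (cmp 5,0)
BNE L0: taken
r2=(-7)-17=-24
r6=5-1=4
CMP r6, #0  (cmp 4,0)
BNE L0: taken
r2=(-24)-17=-41
r6=4-1=3
CMP r6, #0  (cmp 3,0)
BNE L0: taken
r2=(-41)-17=-58
r6=3-1=2
CMP r6, #0  (cmp 2,0)
BNE L0: taken
r2=(-58)-17=-75
r6=2-1=1
CMP r6, #0  (cmp 1,0)
BNE L0: taken
r2=(-75)-17=-92
r6=1-1=0
CMP r6, #0  (cmp 0,0)
BNE L0: not taken
halt.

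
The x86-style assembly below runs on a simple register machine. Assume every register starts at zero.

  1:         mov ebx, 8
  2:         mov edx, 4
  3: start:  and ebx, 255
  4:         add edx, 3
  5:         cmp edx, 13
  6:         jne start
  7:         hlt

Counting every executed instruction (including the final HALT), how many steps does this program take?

15

ebx=8
edx=4
ebx=8&255=8
edx=4+3=7
cmp edx, 13  (cmp 7,13)
jne start: taken
ebx=8&255=8
edx=7+3=10
cmp edx, 13  (cmp 10,13)
jne start: taken
ebx=8&255=8
edx=10+3=13
cmp edx, 13  (cmp 13,13)
jne start: not taken
halt.
Total executed instructions: 15.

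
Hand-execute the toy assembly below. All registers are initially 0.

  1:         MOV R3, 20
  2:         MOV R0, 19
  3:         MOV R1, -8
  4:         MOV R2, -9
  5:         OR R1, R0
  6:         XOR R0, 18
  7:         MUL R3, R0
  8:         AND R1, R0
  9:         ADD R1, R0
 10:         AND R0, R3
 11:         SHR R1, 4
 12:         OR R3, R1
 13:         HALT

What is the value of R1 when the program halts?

0

R3=20
R0=19
R1=-8
R2=-9
R1=(-8)|19=-5
R0=19^18=1
R3=20*1=20
R1=(-5)&1=1
R1=1+1=2
R0=1&20=0
R1=2>>4=0
R3=20|0=20
halt.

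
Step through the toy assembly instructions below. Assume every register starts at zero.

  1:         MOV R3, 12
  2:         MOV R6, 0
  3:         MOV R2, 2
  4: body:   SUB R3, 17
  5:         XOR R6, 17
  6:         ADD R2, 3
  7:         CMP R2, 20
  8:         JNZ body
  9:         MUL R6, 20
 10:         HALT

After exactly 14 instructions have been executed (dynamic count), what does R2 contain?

8

after MOV R3, 12: R3=12
after MOV R6, 0: R6=0
after MOV R2, 2: R2=2
after SUB R3, 17: R3=12-17=-5
after XOR R6, 17: R6=0^17=17
after ADD R2, 3: R2=2+3=5
CMP R2, 20  (cmp 5,20)
JNZ body: taken
after SUB R3, 17: R3=(-5)-17=-22
after XOR R6, 17: R6=17^17=0
after ADD R2, 3: R2=5+3=8
CMP R2, 20  (cmp 8,20)
JNZ body: taken
after SUB R3, 17: R3=(-22)-17=-39
After step 14: R2 = 8.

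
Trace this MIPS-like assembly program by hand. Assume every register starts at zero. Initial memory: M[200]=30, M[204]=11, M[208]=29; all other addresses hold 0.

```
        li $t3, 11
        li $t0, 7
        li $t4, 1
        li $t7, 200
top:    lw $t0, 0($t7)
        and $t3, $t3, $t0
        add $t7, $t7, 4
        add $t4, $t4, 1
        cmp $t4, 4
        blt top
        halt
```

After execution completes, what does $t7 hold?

$t3=11
$t0=7
$t4=1
$t7=200
$t0=M[200]=30
$t3=11&30=10
$t7=200+4=204
$t4=1+1=2
cmp $t4, 4  (cmp 2,4)
blt top: taken
$t0=M[204]=11
$t3=10&11=10
$t7=204+4=208
$t4=2+1=3
cmp $t4, 4  (cmp 3,4)
blt top: taken
$t0=M[208]=29
$t3=10&29=8
$t7=208+4=212
$t4=3+1=4
cmp $t4, 4  (cmp 4,4)
blt top: not taken
halt.

212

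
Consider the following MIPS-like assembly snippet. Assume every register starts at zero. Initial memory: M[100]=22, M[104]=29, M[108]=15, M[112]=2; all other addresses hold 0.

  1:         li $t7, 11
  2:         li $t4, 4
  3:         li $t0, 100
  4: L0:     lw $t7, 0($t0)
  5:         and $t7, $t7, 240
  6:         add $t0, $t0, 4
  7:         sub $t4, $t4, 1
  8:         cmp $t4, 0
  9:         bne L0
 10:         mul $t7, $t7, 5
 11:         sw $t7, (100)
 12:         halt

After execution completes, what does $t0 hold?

116

$t7=11
$t4=4
$t0=100
$t7=M[100]=22
$t7=22&240=16
$t0=100+4=104
$t4=4-1=3
cmp $t4, 0  (cmp 3,0)
bne L0: taken
$t7=M[104]=29
$t7=29&240=16
$t0=104+4=108
$t4=3-1=2
cmp $t4, 0  (cmp 2,0)
bne L0: taken
$t7=M[108]=15
$t7=15&240=0
$t0=108+4=112
$t4=2-1=1
cmp $t4, 0  (cmp 1,0)
bne L0: taken
$t7=M[112]=2
$t7=2&240=0
$t0=112+4=116
$t4=1-1=0
cmp $t4, 0  (cmp 0,0)
bne L0: not taken
$t7=0*5=0
sw $t7, (100) → M[100]=0
halt.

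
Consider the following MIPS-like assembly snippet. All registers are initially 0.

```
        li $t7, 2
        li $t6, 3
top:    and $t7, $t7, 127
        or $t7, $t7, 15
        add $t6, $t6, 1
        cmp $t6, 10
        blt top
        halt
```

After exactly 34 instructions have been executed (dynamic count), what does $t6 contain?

li $t7, 2 → $t7=2
li $t6, 3 → $t6=3
and $t7, $t7, 127 → $t7=2&127=2
or $t7, $t7, 15 → $t7=2|15=15
add $t6, $t6, 1 → $t6=3+1=4
cmp $t6, 10  (cmp 4,10)
blt top: taken
and $t7, $t7, 127 → $t7=15&127=15
or $t7, $t7, 15 → $t7=15|15=15
add $t6, $t6, 1 → $t6=4+1=5
cmp $t6, 10  (cmp 5,10)
blt top: taken
and $t7, $t7, 127 → $t7=15&127=15
or $t7, $t7, 15 → $t7=15|15=15
add $t6, $t6, 1 → $t6=5+1=6
cmp $t6, 10  (cmp 6,10)
blt top: taken
and $t7, $t7, 127 → $t7=15&127=15
or $t7, $t7, 15 → $t7=15|15=15
add $t6, $t6, 1 → $t6=6+1=7
cmp $t6, 10  (cmp 7,10)
blt top: taken
and $t7, $t7, 127 → $t7=15&127=15
or $t7, $t7, 15 → $t7=15|15=15
add $t6, $t6, 1 → $t6=7+1=8
cmp $t6, 10  (cmp 8,10)
blt top: taken
and $t7, $t7, 127 → $t7=15&127=15
or $t7, $t7, 15 → $t7=15|15=15
add $t6, $t6, 1 → $t6=8+1=9
cmp $t6, 10  (cmp 9,10)
blt top: taken
and $t7, $t7, 127 → $t7=15&127=15
or $t7, $t7, 15 → $t7=15|15=15
After step 34: $t6 = 9.

9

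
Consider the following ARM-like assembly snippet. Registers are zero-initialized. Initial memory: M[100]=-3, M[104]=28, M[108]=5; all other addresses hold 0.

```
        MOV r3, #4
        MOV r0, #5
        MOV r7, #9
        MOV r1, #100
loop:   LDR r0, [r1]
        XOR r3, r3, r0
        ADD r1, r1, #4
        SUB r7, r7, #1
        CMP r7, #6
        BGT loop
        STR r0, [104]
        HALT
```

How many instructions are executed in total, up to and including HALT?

24

MOV r3, #4 → r3=4
MOV r0, #5 → r0=5
MOV r7, #9 → r7=9
MOV r1, #100 → r1=100
LDR r0, [r1] → r0=M[100]=-3
XOR r3, r3, r0 → r3=4^(-3)=-7
ADD r1, r1, #4 → r1=100+4=104
SUB r7, r7, #1 → r7=9-1=8
CMP r7, #6  (cmp 8,6)
BGT loop: taken
LDR r0, [r1] → r0=M[104]=28
XOR r3, r3, r0 → r3=(-7)^28=-27
ADD r1, r1, #4 → r1=104+4=108
SUB r7, r7, #1 → r7=8-1=7
CMP r7, #6  (cmp 7,6)
BGT loop: taken
LDR r0, [r1] → r0=M[108]=5
XOR r3, r3, r0 → r3=(-27)^5=-32
ADD r1, r1, #4 → r1=108+4=112
SUB r7, r7, #1 → r7=7-1=6
CMP r7, #6  (cmp 6,6)
BGT loop: not taken
STR r0, [104] → M[104]=5
halt.
Total executed instructions: 24.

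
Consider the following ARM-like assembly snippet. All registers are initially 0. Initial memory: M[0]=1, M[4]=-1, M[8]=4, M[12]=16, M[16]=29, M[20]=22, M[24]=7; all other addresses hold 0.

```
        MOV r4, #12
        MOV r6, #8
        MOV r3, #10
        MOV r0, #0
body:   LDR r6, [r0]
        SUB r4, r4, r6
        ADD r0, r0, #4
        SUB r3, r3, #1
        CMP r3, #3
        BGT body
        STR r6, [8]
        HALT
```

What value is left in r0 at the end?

28

after MOV r4, #12: r4=12
after MOV r6, #8: r6=8
after MOV r3, #10: r3=10
after MOV r0, #0: r0=0
after LDR r6, [r0]: r6=M[0]=1
after SUB r4, r4, r6: r4=12-1=11
after ADD r0, r0, #4: r0=0+4=4
after SUB r3, r3, #1: r3=10-1=9
CMP r3, #3  (cmp 9,3)
BGT body: taken
after LDR r6, [r0]: r6=M[4]=-1
after SUB r4, r4, r6: r4=11-(-1)=12
after ADD r0, r0, #4: r0=4+4=8
after SUB r3, r3, #1: r3=9-1=8
CMP r3, #3  (cmp 8,3)
BGT body: taken
after LDR r6, [r0]: r6=M[8]=4
after SUB r4, r4, r6: r4=12-4=8
after ADD r0, r0, #4: r0=8+4=12
after SUB r3, r3, #1: r3=8-1=7
CMP r3, #3  (cmp 7,3)
BGT body: taken
after LDR r6, [r0]: r6=M[12]=16
after SUB r4, r4, r6: r4=8-16=-8
after ADD r0, r0, #4: r0=12+4=16
after SUB r3, r3, #1: r3=7-1=6
CMP r3, #3  (cmp 6,3)
BGT body: taken
after LDR r6, [r0]: r6=M[16]=29
after SUB r4, r4, r6: r4=(-8)-29=-37
after ADD r0, r0, #4: r0=16+4=20
after SUB r3, r3, #1: r3=6-1=5
CMP r3, #3  (cmp 5,3)
BGT body: taken
after LDR r6, [r0]: r6=M[20]=22
after SUB r4, r4, r6: r4=(-37)-22=-59
after ADD r0, r0, #4: r0=20+4=24
after SUB r3, r3, #1: r3=5-1=4
CMP r3, #3  (cmp 4,3)
BGT body: taken
after LDR r6, [r0]: r6=M[24]=7
after SUB r4, r4, r6: r4=(-59)-7=-66
after ADD r0, r0, #4: r0=24+4=28
after SUB r3, r3, #1: r3=4-1=3
CMP r3, #3  (cmp 3,3)
BGT body: not taken
STR r6, [8] → M[8]=7
halt.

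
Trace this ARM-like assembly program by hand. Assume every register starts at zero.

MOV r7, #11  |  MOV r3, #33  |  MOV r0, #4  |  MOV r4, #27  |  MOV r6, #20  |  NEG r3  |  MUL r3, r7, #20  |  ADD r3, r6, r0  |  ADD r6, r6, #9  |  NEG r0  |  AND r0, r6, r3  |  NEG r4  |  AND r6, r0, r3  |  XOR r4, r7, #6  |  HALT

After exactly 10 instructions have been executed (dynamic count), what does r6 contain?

29

after MOV r7, #11: r7=11
after MOV r3, #33: r3=33
after MOV r0, #4: r0=4
after MOV r4, #27: r4=27
after MOV r6, #20: r6=20
after NEG r3: r3=-(33)=-33
after MUL r3, r7, #20: r3=11*20=220
after ADD r3, r6, r0: r3=20+4=24
after ADD r6, r6, #9: r6=20+9=29
after NEG r0: r0=-(4)=-4
After step 10: r6 = 29.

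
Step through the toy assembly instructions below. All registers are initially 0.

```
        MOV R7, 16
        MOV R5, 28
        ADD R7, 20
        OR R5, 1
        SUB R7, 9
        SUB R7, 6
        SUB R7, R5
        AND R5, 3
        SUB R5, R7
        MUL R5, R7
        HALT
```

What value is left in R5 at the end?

MOV R7, 16 → R7=16
MOV R5, 28 → R5=28
ADD R7, 20 → R7=16+20=36
OR R5, 1 → R5=28|1=29
SUB R7, 9 → R7=36-9=27
SUB R7, 6 → R7=27-6=21
SUB R7, R5 → R7=21-29=-8
AND R5, 3 → R5=29&3=1
SUB R5, R7 → R5=1-(-8)=9
MUL R5, R7 → R5=9*(-8)=-72
halt.

-72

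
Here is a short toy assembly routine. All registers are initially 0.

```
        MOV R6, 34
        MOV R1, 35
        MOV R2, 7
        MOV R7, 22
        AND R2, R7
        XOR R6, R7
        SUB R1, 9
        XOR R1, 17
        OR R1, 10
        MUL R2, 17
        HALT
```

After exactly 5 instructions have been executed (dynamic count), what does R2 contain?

after MOV R6, 34: R6=34
after MOV R1, 35: R1=35
after MOV R2, 7: R2=7
after MOV R7, 22: R7=22
after AND R2, R7: R2=7&22=6
After step 5: R2 = 6.

6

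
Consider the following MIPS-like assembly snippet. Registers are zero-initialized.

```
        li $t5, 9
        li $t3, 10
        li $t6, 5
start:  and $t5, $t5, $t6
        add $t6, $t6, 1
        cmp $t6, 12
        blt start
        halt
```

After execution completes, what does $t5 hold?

li $t5, 9 → $t5=9
li $t3, 10 → $t3=10
li $t6, 5 → $t6=5
and $t5, $t5, $t6 → $t5=9&5=1
add $t6, $t6, 1 → $t6=5+1=6
cmp $t6, 12  (cmp 6,12)
blt start: taken
and $t5, $t5, $t6 → $t5=1&6=0
add $t6, $t6, 1 → $t6=6+1=7
cmp $t6, 12  (cmp 7,12)
blt start: taken
and $t5, $t5, $t6 → $t5=0&7=0
add $t6, $t6, 1 → $t6=7+1=8
cmp $t6, 12  (cmp 8,12)
blt start: taken
and $t5, $t5, $t6 → $t5=0&8=0
add $t6, $t6, 1 → $t6=8+1=9
cmp $t6, 12  (cmp 9,12)
blt start: taken
and $t5, $t5, $t6 → $t5=0&9=0
add $t6, $t6, 1 → $t6=9+1=10
cmp $t6, 12  (cmp 10,12)
blt start: taken
and $t5, $t5, $t6 → $t5=0&10=0
add $t6, $t6, 1 → $t6=10+1=11
cmp $t6, 12  (cmp 11,12)
blt start: taken
and $t5, $t5, $t6 → $t5=0&11=0
add $t6, $t6, 1 → $t6=11+1=12
cmp $t6, 12  (cmp 12,12)
blt start: not taken
halt.

0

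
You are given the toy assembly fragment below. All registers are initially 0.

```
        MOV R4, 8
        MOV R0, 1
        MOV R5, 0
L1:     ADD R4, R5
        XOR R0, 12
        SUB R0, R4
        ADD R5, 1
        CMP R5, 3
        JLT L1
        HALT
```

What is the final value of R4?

after MOV R4, 8: R4=8
after MOV R0, 1: R0=1
after MOV R5, 0: R5=0
after ADD R4, R5: R4=8+0=8
after XOR R0, 12: R0=1^12=13
after SUB R0, R4: R0=13-8=5
after ADD R5, 1: R5=0+1=1
CMP R5, 3  (cmp 1,3)
JLT L1: taken
after ADD R4, R5: R4=8+1=9
after XOR R0, 12: R0=5^12=9
after SUB R0, R4: R0=9-9=0
after ADD R5, 1: R5=1+1=2
CMP R5, 3  (cmp 2,3)
JLT L1: taken
after ADD R4, R5: R4=9+2=11
after XOR R0, 12: R0=0^12=12
after SUB R0, R4: R0=12-11=1
after ADD R5, 1: R5=2+1=3
CMP R5, 3  (cmp 3,3)
JLT L1: not taken
halt.

11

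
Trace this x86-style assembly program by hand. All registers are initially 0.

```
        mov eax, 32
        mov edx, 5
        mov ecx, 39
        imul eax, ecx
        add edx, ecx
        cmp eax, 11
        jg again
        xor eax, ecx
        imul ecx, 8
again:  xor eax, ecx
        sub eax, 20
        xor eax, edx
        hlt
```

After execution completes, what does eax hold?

after mov eax, 32: eax=32
after mov edx, 5: edx=5
after mov ecx, 39: ecx=39
after imul eax, ecx: eax=32*39=1248
after add edx, ecx: edx=5+39=44
cmp eax, 11  (cmp 1248,11)
jg again: taken
after xor eax, ecx: eax=1248^39=1223
after sub eax, 20: eax=1223-20=1203
after xor eax, edx: eax=1203^44=1183
halt.

1183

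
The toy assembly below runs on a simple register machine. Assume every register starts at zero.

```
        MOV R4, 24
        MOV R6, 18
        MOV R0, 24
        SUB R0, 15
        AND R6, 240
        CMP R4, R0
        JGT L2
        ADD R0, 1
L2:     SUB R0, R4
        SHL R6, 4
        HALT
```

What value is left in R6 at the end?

R4=24
R6=18
R0=24
R0=24-15=9
R6=18&240=16
CMP R4, R0  (cmp 24,9)
JGT L2: taken
R0=9-24=-15
R6=16<<4=256
halt.

256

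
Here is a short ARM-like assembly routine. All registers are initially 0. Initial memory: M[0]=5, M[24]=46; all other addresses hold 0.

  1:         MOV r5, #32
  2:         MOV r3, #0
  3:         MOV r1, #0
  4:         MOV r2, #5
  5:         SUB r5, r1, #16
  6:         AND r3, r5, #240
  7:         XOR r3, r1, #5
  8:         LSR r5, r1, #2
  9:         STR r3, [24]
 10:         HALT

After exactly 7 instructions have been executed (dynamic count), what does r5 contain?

-16

r5=32
r3=0
r1=0
r2=5
r5=0-16=-16
r3=(-16)&240=240
r3=0^5=5
After step 7: r5 = -16.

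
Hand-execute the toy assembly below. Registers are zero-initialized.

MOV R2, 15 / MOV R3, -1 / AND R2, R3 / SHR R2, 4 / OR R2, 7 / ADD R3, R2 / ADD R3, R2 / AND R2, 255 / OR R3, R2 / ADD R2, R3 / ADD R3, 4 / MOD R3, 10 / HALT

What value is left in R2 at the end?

MOV R2, 15 → R2=15
MOV R3, -1 → R3=-1
AND R2, R3 → R2=15&(-1)=15
SHR R2, 4 → R2=15>>4=0
OR R2, 7 → R2=0|7=7
ADD R3, R2 → R3=(-1)+7=6
ADD R3, R2 → R3=6+7=13
AND R2, 255 → R2=7&255=7
OR R3, R2 → R3=13|7=15
ADD R2, R3 → R2=7+15=22
ADD R3, 4 → R3=15+4=19
MOD R3, 10 → R3=19%10=9
halt.

22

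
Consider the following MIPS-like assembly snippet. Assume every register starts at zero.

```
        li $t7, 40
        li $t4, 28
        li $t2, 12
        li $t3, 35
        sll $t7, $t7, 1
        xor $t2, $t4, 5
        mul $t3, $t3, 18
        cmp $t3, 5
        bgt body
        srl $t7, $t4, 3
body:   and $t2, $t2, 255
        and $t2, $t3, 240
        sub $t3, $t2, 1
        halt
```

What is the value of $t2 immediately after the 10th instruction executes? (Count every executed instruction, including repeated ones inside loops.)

li $t7, 40 → $t7=40
li $t4, 28 → $t4=28
li $t2, 12 → $t2=12
li $t3, 35 → $t3=35
sll $t7, $t7, 1 → $t7=40<<1=80
xor $t2, $t4, 5 → $t2=28^5=25
mul $t3, $t3, 18 → $t3=35*18=630
cmp $t3, 5  (cmp 630,5)
bgt body: taken
and $t2, $t2, 255 → $t2=25&255=25
After step 10: $t2 = 25.

25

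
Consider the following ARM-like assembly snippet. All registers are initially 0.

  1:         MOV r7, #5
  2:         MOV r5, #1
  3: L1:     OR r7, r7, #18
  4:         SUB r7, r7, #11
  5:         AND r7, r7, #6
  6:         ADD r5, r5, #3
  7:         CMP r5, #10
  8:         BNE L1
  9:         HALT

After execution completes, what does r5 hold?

after MOV r7, #5: r7=5
after MOV r5, #1: r5=1
after OR r7, r7, #18: r7=5|18=23
after SUB r7, r7, #11: r7=23-11=12
after AND r7, r7, #6: r7=12&6=4
after ADD r5, r5, #3: r5=1+3=4
CMP r5, #10  (cmp 4,10)
BNE L1: taken
after OR r7, r7, #18: r7=4|18=22
after SUB r7, r7, #11: r7=22-11=11
after AND r7, r7, #6: r7=11&6=2
after ADD r5, r5, #3: r5=4+3=7
CMP r5, #10  (cmp 7,10)
BNE L1: taken
after OR r7, r7, #18: r7=2|18=18
after SUB r7, r7, #11: r7=18-11=7
after AND r7, r7, #6: r7=7&6=6
after ADD r5, r5, #3: r5=7+3=10
CMP r5, #10  (cmp 10,10)
BNE L1: not taken
halt.

10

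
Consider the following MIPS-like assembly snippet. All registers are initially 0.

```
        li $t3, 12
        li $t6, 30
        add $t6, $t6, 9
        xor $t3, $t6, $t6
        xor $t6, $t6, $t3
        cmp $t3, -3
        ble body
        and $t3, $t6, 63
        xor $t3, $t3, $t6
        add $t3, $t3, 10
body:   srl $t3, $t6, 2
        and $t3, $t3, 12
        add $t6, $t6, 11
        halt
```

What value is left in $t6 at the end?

50

li $t3, 12 → $t3=12
li $t6, 30 → $t6=30
add $t6, $t6, 9 → $t6=30+9=39
xor $t3, $t6, $t6 → $t3=39^39=0
xor $t6, $t6, $t3 → $t6=39^0=39
cmp $t3, -3  (cmp 0,-3)
ble body: not taken
and $t3, $t6, 63 → $t3=39&63=39
xor $t3, $t3, $t6 → $t3=39^39=0
add $t3, $t3, 10 → $t3=0+10=10
srl $t3, $t6, 2 → $t3=39>>2=9
and $t3, $t3, 12 → $t3=9&12=8
add $t6, $t6, 11 → $t6=39+11=50
halt.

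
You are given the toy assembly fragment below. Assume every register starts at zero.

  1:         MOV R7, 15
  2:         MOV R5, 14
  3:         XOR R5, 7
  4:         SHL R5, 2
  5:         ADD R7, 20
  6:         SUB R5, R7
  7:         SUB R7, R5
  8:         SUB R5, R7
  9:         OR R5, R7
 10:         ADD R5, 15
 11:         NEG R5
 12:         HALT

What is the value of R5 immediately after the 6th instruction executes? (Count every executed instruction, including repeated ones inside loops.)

1

MOV R7, 15 → R7=15
MOV R5, 14 → R5=14
XOR R5, 7 → R5=14^7=9
SHL R5, 2 → R5=9<<2=36
ADD R7, 20 → R7=15+20=35
SUB R5, R7 → R5=36-35=1
After step 6: R5 = 1.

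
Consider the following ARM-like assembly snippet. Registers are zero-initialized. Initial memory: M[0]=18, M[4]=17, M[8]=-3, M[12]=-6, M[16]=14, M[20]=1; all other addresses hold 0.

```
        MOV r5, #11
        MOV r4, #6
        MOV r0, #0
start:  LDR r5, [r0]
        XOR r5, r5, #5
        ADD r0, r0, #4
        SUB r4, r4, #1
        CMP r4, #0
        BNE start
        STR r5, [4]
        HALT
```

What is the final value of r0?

r5=11
r4=6
r0=0
r5=M[0]=18
r5=18^5=23
r0=0+4=4
r4=6-1=5
CMP r4, #0  (cmp 5,0)
BNE start: taken
r5=M[4]=17
r5=17^5=20
r0=4+4=8
r4=5-1=4
CMP r4, #0  (cmp 4,0)
BNE start: taken
r5=M[8]=-3
r5=(-3)^5=-8
r0=8+4=12
r4=4-1=3
CMP r4, #0  (cmp 3,0)
BNE start: taken
r5=M[12]=-6
r5=(-6)^5=-1
r0=12+4=16
r4=3-1=2
CMP r4, #0  (cmp 2,0)
BNE start: taken
r5=M[16]=14
r5=14^5=11
r0=16+4=20
r4=2-1=1
CMP r4, #0  (cmp 1,0)
BNE start: taken
r5=M[20]=1
r5=1^5=4
r0=20+4=24
r4=1-1=0
CMP r4, #0  (cmp 0,0)
BNE start: not taken
STR r5, [4] → M[4]=4
halt.

24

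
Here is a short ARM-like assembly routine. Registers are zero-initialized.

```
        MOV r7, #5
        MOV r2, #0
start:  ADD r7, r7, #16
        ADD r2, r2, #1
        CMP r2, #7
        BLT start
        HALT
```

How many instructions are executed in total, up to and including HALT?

31

after MOV r7, #5: r7=5
after MOV r2, #0: r2=0
after ADD r7, r7, #16: r7=5+16=21
after ADD r2, r2, #1: r2=0+1=1
CMP r2, #7  (cmp 1,7)
BLT start: taken
after ADD r7, r7, #16: r7=21+16=37
after ADD r2, r2, #1: r2=1+1=2
CMP r2, #7  (cmp 2,7)
BLT start: taken
after ADD r7, r7, #16: r7=37+16=53
after ADD r2, r2, #1: r2=2+1=3
CMP r2, #7  (cmp 3,7)
BLT start: taken
after ADD r7, r7, #16: r7=53+16=69
after ADD r2, r2, #1: r2=3+1=4
CMP r2, #7  (cmp 4,7)
BLT start: taken
after ADD r7, r7, #16: r7=69+16=85
after ADD r2, r2, #1: r2=4+1=5
CMP r2, #7  (cmp 5,7)
BLT start: taken
after ADD r7, r7, #16: r7=85+16=101
after ADD r2, r2, #1: r2=5+1=6
CMP r2, #7  (cmp 6,7)
BLT start: taken
after ADD r7, r7, #16: r7=101+16=117
after ADD r2, r2, #1: r2=6+1=7
CMP r2, #7  (cmp 7,7)
BLT start: not taken
halt.
Total executed instructions: 31.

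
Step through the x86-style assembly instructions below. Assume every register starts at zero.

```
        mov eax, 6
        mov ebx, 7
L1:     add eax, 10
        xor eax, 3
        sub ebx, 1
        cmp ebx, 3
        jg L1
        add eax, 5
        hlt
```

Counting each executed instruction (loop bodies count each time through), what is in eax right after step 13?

40

eax=6
ebx=7
eax=6+10=16
eax=16^3=19
ebx=7-1=6
cmp ebx, 3  (cmp 6,3)
jg L1: taken
eax=19+10=29
eax=29^3=30
ebx=6-1=5
cmp ebx, 3  (cmp 5,3)
jg L1: taken
eax=30+10=40
After step 13: eax = 40.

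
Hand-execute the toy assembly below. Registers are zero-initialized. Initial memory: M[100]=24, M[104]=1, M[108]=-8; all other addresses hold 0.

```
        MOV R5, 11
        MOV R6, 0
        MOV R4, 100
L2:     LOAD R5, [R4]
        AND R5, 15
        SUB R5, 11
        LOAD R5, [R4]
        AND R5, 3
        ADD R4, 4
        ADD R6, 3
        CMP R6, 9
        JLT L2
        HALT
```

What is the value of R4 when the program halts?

112

R5=11
R6=0
R4=100
R5=M[100]=24
R5=24&15=8
R5=8-11=-3
R5=M[100]=24
R5=24&3=0
R4=100+4=104
R6=0+3=3
CMP R6, 9  (cmp 3,9)
JLT L2: taken
R5=M[104]=1
R5=1&15=1
R5=1-11=-10
R5=M[104]=1
R5=1&3=1
R4=104+4=108
R6=3+3=6
CMP R6, 9  (cmp 6,9)
JLT L2: taken
R5=M[108]=-8
R5=(-8)&15=8
R5=8-11=-3
R5=M[108]=-8
R5=(-8)&3=0
R4=108+4=112
R6=6+3=9
CMP R6, 9  (cmp 9,9)
JLT L2: not taken
halt.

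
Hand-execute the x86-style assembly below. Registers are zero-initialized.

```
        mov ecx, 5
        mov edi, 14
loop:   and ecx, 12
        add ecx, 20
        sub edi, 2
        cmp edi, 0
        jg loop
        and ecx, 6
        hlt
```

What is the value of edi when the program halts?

0

ecx=5
edi=14
ecx=5&12=4
ecx=4+20=24
edi=14-2=12
cmp edi, 0  (cmp 12,0)
jg loop: taken
ecx=24&12=8
ecx=8+20=28
edi=12-2=10
cmp edi, 0  (cmp 10,0)
jg loop: taken
ecx=28&12=12
ecx=12+20=32
edi=10-2=8
cmp edi, 0  (cmp 8,0)
jg loop: taken
ecx=32&12=0
ecx=0+20=20
edi=8-2=6
cmp edi, 0  (cmp 6,0)
jg loop: taken
ecx=20&12=4
ecx=4+20=24
edi=6-2=4
cmp edi, 0  (cmp 4,0)
jg loop: taken
ecx=24&12=8
ecx=8+20=28
edi=4-2=2
cmp edi, 0  (cmp 2,0)
jg loop: taken
ecx=28&12=12
ecx=12+20=32
edi=2-2=0
cmp edi, 0  (cmp 0,0)
jg loop: not taken
ecx=32&6=0
halt.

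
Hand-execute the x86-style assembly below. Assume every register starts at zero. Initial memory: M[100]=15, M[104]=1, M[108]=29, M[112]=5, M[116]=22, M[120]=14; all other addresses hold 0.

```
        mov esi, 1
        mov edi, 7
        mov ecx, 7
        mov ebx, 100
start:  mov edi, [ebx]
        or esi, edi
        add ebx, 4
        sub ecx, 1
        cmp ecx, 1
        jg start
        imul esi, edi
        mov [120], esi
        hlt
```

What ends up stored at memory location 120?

434

esi=1
edi=7
ecx=7
ebx=100
edi=M[100]=15
esi=1|15=15
ebx=100+4=104
ecx=7-1=6
cmp ecx, 1  (cmp 6,1)
jg start: taken
edi=M[104]=1
esi=15|1=15
ebx=104+4=108
ecx=6-1=5
cmp ecx, 1  (cmp 5,1)
jg start: taken
edi=M[108]=29
esi=15|29=31
ebx=108+4=112
ecx=5-1=4
cmp ecx, 1  (cmp 4,1)
jg start: taken
edi=M[112]=5
esi=31|5=31
ebx=112+4=116
ecx=4-1=3
cmp ecx, 1  (cmp 3,1)
jg start: taken
edi=M[116]=22
esi=31|22=31
ebx=116+4=120
ecx=3-1=2
cmp ecx, 1  (cmp 2,1)
jg start: taken
edi=M[120]=14
esi=31|14=31
ebx=120+4=124
ecx=2-1=1
cmp ecx, 1  (cmp 1,1)
jg start: not taken
esi=31*14=434
mov [120], esi → M[120]=434
halt.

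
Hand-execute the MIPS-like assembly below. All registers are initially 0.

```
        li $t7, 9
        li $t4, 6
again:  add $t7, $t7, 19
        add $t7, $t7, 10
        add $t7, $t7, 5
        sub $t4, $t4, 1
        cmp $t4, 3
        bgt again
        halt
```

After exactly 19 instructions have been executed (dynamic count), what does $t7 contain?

111

after li $t7, 9: $t7=9
after li $t4, 6: $t4=6
after add $t7, $t7, 19: $t7=9+19=28
after add $t7, $t7, 10: $t7=28+10=38
after add $t7, $t7, 5: $t7=38+5=43
after sub $t4, $t4, 1: $t4=6-1=5
cmp $t4, 3  (cmp 5,3)
bgt again: taken
after add $t7, $t7, 19: $t7=43+19=62
after add $t7, $t7, 10: $t7=62+10=72
after add $t7, $t7, 5: $t7=72+5=77
after sub $t4, $t4, 1: $t4=5-1=4
cmp $t4, 3  (cmp 4,3)
bgt again: taken
after add $t7, $t7, 19: $t7=77+19=96
after add $t7, $t7, 10: $t7=96+10=106
after add $t7, $t7, 5: $t7=106+5=111
after sub $t4, $t4, 1: $t4=4-1=3
cmp $t4, 3  (cmp 3,3)
After step 19: $t7 = 111.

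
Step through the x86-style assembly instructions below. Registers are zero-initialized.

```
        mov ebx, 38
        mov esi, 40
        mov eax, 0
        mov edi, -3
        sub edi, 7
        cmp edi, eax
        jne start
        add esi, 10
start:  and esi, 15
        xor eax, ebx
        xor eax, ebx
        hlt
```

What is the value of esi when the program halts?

after mov ebx, 38: ebx=38
after mov esi, 40: esi=40
after mov eax, 0: eax=0
after mov edi, -3: edi=-3
after sub edi, 7: edi=(-3)-7=-10
cmp edi, eax  (cmp -10,0)
jne start: taken
after and esi, 15: esi=40&15=8
after xor eax, ebx: eax=0^38=38
after xor eax, ebx: eax=38^38=0
halt.

8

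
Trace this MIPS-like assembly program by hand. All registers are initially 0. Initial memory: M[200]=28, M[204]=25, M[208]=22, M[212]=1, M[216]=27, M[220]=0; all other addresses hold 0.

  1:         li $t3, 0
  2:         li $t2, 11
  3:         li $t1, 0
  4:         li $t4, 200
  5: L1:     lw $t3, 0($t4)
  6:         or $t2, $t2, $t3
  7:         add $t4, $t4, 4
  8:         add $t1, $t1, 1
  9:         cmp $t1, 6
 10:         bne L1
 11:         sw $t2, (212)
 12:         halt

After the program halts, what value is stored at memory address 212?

li $t3, 0 → $t3=0
li $t2, 11 → $t2=11
li $t1, 0 → $t1=0
li $t4, 200 → $t4=200
lw $t3, 0($t4) → $t3=M[200]=28
or $t2, $t2, $t3 → $t2=11|28=31
add $t4, $t4, 4 → $t4=200+4=204
add $t1, $t1, 1 → $t1=0+1=1
cmp $t1, 6  (cmp 1,6)
bne L1: taken
lw $t3, 0($t4) → $t3=M[204]=25
or $t2, $t2, $t3 → $t2=31|25=31
add $t4, $t4, 4 → $t4=204+4=208
add $t1, $t1, 1 → $t1=1+1=2
cmp $t1, 6  (cmp 2,6)
bne L1: taken
lw $t3, 0($t4) → $t3=M[208]=22
or $t2, $t2, $t3 → $t2=31|22=31
add $t4, $t4, 4 → $t4=208+4=212
add $t1, $t1, 1 → $t1=2+1=3
cmp $t1, 6  (cmp 3,6)
bne L1: taken
lw $t3, 0($t4) → $t3=M[212]=1
or $t2, $t2, $t3 → $t2=31|1=31
add $t4, $t4, 4 → $t4=212+4=216
add $t1, $t1, 1 → $t1=3+1=4
cmp $t1, 6  (cmp 4,6)
bne L1: taken
lw $t3, 0($t4) → $t3=M[216]=27
or $t2, $t2, $t3 → $t2=31|27=31
add $t4, $t4, 4 → $t4=216+4=220
add $t1, $t1, 1 → $t1=4+1=5
cmp $t1, 6  (cmp 5,6)
bne L1: taken
lw $t3, 0($t4) → $t3=M[220]=0
or $t2, $t2, $t3 → $t2=31|0=31
add $t4, $t4, 4 → $t4=220+4=224
add $t1, $t1, 1 → $t1=5+1=6
cmp $t1, 6  (cmp 6,6)
bne L1: not taken
sw $t2, (212) → M[212]=31
halt.

31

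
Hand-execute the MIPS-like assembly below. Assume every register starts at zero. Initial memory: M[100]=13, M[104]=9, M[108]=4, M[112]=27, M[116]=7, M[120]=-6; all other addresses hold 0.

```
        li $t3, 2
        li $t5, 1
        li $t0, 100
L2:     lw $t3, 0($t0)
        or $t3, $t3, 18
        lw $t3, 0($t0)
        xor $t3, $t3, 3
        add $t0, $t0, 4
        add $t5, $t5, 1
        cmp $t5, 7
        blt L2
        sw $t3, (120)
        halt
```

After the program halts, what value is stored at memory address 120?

-7

li $t3, 2 → $t3=2
li $t5, 1 → $t5=1
li $t0, 100 → $t0=100
lw $t3, 0($t0) → $t3=M[100]=13
or $t3, $t3, 18 → $t3=13|18=31
lw $t3, 0($t0) → $t3=M[100]=13
xor $t3, $t3, 3 → $t3=13^3=14
add $t0, $t0, 4 → $t0=100+4=104
add $t5, $t5, 1 → $t5=1+1=2
cmp $t5, 7  (cmp 2,7)
blt L2: taken
lw $t3, 0($t0) → $t3=M[104]=9
or $t3, $t3, 18 → $t3=9|18=27
lw $t3, 0($t0) → $t3=M[104]=9
xor $t3, $t3, 3 → $t3=9^3=10
add $t0, $t0, 4 → $t0=104+4=108
add $t5, $t5, 1 → $t5=2+1=3
cmp $t5, 7  (cmp 3,7)
blt L2: taken
lw $t3, 0($t0) → $t3=M[108]=4
or $t3, $t3, 18 → $t3=4|18=22
lw $t3, 0($t0) → $t3=M[108]=4
xor $t3, $t3, 3 → $t3=4^3=7
add $t0, $t0, 4 → $t0=108+4=112
add $t5, $t5, 1 → $t5=3+1=4
cmp $t5, 7  (cmp 4,7)
blt L2: taken
lw $t3, 0($t0) → $t3=M[112]=27
or $t3, $t3, 18 → $t3=27|18=27
lw $t3, 0($t0) → $t3=M[112]=27
xor $t3, $t3, 3 → $t3=27^3=24
add $t0, $t0, 4 → $t0=112+4=116
add $t5, $t5, 1 → $t5=4+1=5
cmp $t5, 7  (cmp 5,7)
blt L2: taken
lw $t3, 0($t0) → $t3=M[116]=7
or $t3, $t3, 18 → $t3=7|18=23
lw $t3, 0($t0) → $t3=M[116]=7
xor $t3, $t3, 3 → $t3=7^3=4
add $t0, $t0, 4 → $t0=116+4=120
add $t5, $t5, 1 → $t5=5+1=6
cmp $t5, 7  (cmp 6,7)
blt L2: taken
lw $t3, 0($t0) → $t3=M[120]=-6
or $t3, $t3, 18 → $t3=(-6)|18=-6
lw $t3, 0($t0) → $t3=M[120]=-6
xor $t3, $t3, 3 → $t3=(-6)^3=-7
add $t0, $t0, 4 → $t0=120+4=124
add $t5, $t5, 1 → $t5=6+1=7
cmp $t5, 7  (cmp 7,7)
blt L2: not taken
sw $t3, (120) → M[120]=-7
halt.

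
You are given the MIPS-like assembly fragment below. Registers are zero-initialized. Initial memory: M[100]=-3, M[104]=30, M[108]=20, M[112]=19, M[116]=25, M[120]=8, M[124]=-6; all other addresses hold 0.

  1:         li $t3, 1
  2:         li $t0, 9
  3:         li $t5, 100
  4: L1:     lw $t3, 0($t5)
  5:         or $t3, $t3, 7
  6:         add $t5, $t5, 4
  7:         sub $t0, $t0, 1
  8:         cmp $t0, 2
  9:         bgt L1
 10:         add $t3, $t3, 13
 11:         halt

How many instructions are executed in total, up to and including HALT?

li $t3, 1 → $t3=1
li $t0, 9 → $t0=9
li $t5, 100 → $t5=100
lw $t3, 0($t5) → $t3=M[100]=-3
or $t3, $t3, 7 → $t3=(-3)|7=-1
add $t5, $t5, 4 → $t5=100+4=104
sub $t0, $t0, 1 → $t0=9-1=8
cmp $t0, 2  (cmp 8,2)
bgt L1: taken
lw $t3, 0($t5) → $t3=M[104]=30
or $t3, $t3, 7 → $t3=30|7=31
add $t5, $t5, 4 → $t5=104+4=108
sub $t0, $t0, 1 → $t0=8-1=7
cmp $t0, 2  (cmp 7,2)
bgt L1: taken
lw $t3, 0($t5) → $t3=M[108]=20
or $t3, $t3, 7 → $t3=20|7=23
add $t5, $t5, 4 → $t5=108+4=112
sub $t0, $t0, 1 → $t0=7-1=6
cmp $t0, 2  (cmp 6,2)
bgt L1: taken
lw $t3, 0($t5) → $t3=M[112]=19
or $t3, $t3, 7 → $t3=19|7=23
add $t5, $t5, 4 → $t5=112+4=116
sub $t0, $t0, 1 → $t0=6-1=5
cmp $t0, 2  (cmp 5,2)
bgt L1: taken
lw $t3, 0($t5) → $t3=M[116]=25
or $t3, $t3, 7 → $t3=25|7=31
add $t5, $t5, 4 → $t5=116+4=120
sub $t0, $t0, 1 → $t0=5-1=4
cmp $t0, 2  (cmp 4,2)
bgt L1: taken
lw $t3, 0($t5) → $t3=M[120]=8
or $t3, $t3, 7 → $t3=8|7=15
add $t5, $t5, 4 → $t5=120+4=124
sub $t0, $t0, 1 → $t0=4-1=3
cmp $t0, 2  (cmp 3,2)
bgt L1: taken
lw $t3, 0($t5) → $t3=M[124]=-6
or $t3, $t3, 7 → $t3=(-6)|7=-1
add $t5, $t5, 4 → $t5=124+4=128
sub $t0, $t0, 1 → $t0=3-1=2
cmp $t0, 2  (cmp 2,2)
bgt L1: not taken
add $t3, $t3, 13 → $t3=(-1)+13=12
halt.
Total executed instructions: 47.

47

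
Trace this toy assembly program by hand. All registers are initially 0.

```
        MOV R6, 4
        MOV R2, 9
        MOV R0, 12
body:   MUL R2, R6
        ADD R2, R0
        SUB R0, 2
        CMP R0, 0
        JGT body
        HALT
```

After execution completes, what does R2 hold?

after MOV R6, 4: R6=4
after MOV R2, 9: R2=9
after MOV R0, 12: R0=12
after MUL R2, R6: R2=9*4=36
after ADD R2, R0: R2=36+12=48
after SUB R0, 2: R0=12-2=10
CMP R0, 0  (cmp 10,0)
JGT body: taken
after MUL R2, R6: R2=48*4=192
after ADD R2, R0: R2=192+10=202
after SUB R0, 2: R0=10-2=8
CMP R0, 0  (cmp 8,0)
JGT body: taken
after MUL R2, R6: R2=202*4=808
after ADD R2, R0: R2=808+8=816
after SUB R0, 2: R0=8-2=6
CMP R0, 0  (cmp 6,0)
JGT body: taken
after MUL R2, R6: R2=816*4=3264
after ADD R2, R0: R2=3264+6=3270
after SUB R0, 2: R0=6-2=4
CMP R0, 0  (cmp 4,0)
JGT body: taken
after MUL R2, R6: R2=3270*4=13080
after ADD R2, R0: R2=13080+4=13084
after SUB R0, 2: R0=4-2=2
CMP R0, 0  (cmp 2,0)
JGT body: taken
after MUL R2, R6: R2=13084*4=52336
after ADD R2, R0: R2=52336+2=52338
after SUB R0, 2: R0=2-2=0
CMP R0, 0  (cmp 0,0)
JGT body: not taken
halt.

52338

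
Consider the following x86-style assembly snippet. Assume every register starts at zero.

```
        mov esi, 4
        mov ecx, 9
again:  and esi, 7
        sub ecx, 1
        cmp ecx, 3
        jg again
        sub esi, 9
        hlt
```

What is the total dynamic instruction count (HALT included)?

28

mov esi, 4 → esi=4
mov ecx, 9 → ecx=9
and esi, 7 → esi=4&7=4
sub ecx, 1 → ecx=9-1=8
cmp ecx, 3  (cmp 8,3)
jg again: taken
and esi, 7 → esi=4&7=4
sub ecx, 1 → ecx=8-1=7
cmp ecx, 3  (cmp 7,3)
jg again: taken
and esi, 7 → esi=4&7=4
sub ecx, 1 → ecx=7-1=6
cmp ecx, 3  (cmp 6,3)
jg again: taken
and esi, 7 → esi=4&7=4
sub ecx, 1 → ecx=6-1=5
cmp ecx, 3  (cmp 5,3)
jg again: taken
and esi, 7 → esi=4&7=4
sub ecx, 1 → ecx=5-1=4
cmp ecx, 3  (cmp 4,3)
jg again: taken
and esi, 7 → esi=4&7=4
sub ecx, 1 → ecx=4-1=3
cmp ecx, 3  (cmp 3,3)
jg again: not taken
sub esi, 9 → esi=4-9=-5
halt.
Total executed instructions: 28.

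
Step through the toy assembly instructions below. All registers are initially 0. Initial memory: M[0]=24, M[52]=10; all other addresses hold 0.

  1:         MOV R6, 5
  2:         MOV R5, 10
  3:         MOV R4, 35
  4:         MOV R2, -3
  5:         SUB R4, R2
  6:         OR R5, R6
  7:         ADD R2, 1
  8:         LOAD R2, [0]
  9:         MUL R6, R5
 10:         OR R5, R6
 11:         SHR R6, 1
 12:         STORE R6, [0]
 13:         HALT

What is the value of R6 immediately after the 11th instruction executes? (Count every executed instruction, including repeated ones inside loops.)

37

after MOV R6, 5: R6=5
after MOV R5, 10: R5=10
after MOV R4, 35: R4=35
after MOV R2, -3: R2=-3
after SUB R4, R2: R4=35-(-3)=38
after OR R5, R6: R5=10|5=15
after ADD R2, 1: R2=(-3)+1=-2
after LOAD R2, [0]: R2=M[0]=24
after MUL R6, R5: R6=5*15=75
after OR R5, R6: R5=15|75=79
after SHR R6, 1: R6=75>>1=37
After step 11: R6 = 37.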